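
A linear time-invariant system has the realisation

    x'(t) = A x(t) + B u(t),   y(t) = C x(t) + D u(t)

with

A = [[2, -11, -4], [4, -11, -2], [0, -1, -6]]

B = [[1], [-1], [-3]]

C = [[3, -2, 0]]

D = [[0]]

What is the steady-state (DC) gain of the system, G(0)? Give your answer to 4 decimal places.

3.6000

G(0) = C(-A)^{-1}B + D = -C A^{-1} B + D.
det A = -120, so A^{-1} = (1/-120)·adj(A) = [[-8/15, 31/60, 11/60], [-1/5, 1/10, 1/10], [1/30, -1/60, -11/60]]
A^{-1} B = [-8/5, -3/5, 3/5]^T
C A^{-1} B = -18/5
G(0) = D - C A^{-1} B = 0 - (-18/5) = 18/5 ≈ 3.6000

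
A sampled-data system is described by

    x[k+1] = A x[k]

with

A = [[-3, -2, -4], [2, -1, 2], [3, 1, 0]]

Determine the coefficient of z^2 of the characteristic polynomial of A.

Expand det(zI - A) for the 3×3 matrix.
p(z) = z^3 + 4z^2 + 17z + 26.
(Check: constant term = det(-A) = (-1)^3 det A = 26; coefficient of z^2 = -tr A = 4.)
The coefficient of z^2 is 4.

4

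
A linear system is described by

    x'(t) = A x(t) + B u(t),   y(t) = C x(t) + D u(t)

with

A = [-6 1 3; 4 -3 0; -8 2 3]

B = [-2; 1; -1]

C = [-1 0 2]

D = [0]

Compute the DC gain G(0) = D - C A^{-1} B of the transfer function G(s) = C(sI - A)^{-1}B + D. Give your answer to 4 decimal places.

G(0) = C(-A)^{-1}B + D = -C A^{-1} B + D.
det A = -6, so A^{-1} = (1/-6)·adj(A) = [[3/2, -1/2, -3/2], [2, -1, -2], [8/3, -2/3, -7/3]]
A^{-1} B = [-2, -3, -11/3]^T
C A^{-1} B = -16/3
G(0) = D - C A^{-1} B = 0 - (-16/3) = 16/3 ≈ 5.3333

5.3333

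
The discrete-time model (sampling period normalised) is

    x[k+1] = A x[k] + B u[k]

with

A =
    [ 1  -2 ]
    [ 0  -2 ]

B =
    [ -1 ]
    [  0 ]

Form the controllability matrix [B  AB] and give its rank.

AB = [[-1], [0]]
Controllability matrix C = [B  AB] = [[-1, -1], [0, 0]]
Every column of C is a scalar multiple of column 1 = [-1, 0] (multipliers 1, 1), so the columns span a one-dimensional space.
C ≠ 0, hence rank(C) = 1.
rank(C) = 1 < n = 2, so the pair (A, B) is not completely controllable.

1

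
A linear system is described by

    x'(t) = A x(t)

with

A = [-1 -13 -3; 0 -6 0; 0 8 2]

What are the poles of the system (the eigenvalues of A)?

det(sI - A) = s^3 - (tr A)s^2 + (M11 + M22 + M33)s - det A, where Mii is the 2×2 principal minor of A obtained by deleting row i and column i.
tr A = (-1) + (-6) + 2 = -5; M11 = (-6)·2 - 0·8 = -12 - 0 = -12; M22 = (-1)·2 - (-3)·0 = -2 - 0 = -2; M33 = (-1)·(-6) - (-13)·0 = 6 - 0 = 6; sum of minors = -8.
det A = (-1)·((-6)·2 - 0·8) - (-13)·(0·2 - 0·0) + (-3)·(0·8 - (-6)·0) = (-1)·(-12) - (-13)·0 + (-3)·0 = 12.
So p(s) = det(sI - A) = s^3 + 5s^2 - 8s - 12.
Rational-root test: any integer root divides -12. Testing small divisors, s = -1 works: p(-1) = -1 + 5 + 8 + (-12) = 0, so (s + 1) is a factor.
Dividing, p(s) = (s + 1)(s^2 + 4s - 12).
Factor s^2 + 4s - 12: two numbers with sum -4 and product -12 are 2 and -6, so s^2 + 4s - 12 = (s - 2)(s + 6).
Hence p(s) = (s - 2) (s + 1) (s + 6), with roots -6, -1, 2.
At least one eigenvalue has non-negative real part, so the system is not asymptotically stable.

-6, -1, 2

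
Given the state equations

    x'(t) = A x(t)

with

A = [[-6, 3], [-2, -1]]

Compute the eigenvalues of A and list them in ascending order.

-4, -3

det(sI - A) = s^2 - (tr A)s + det A, with tr A = (-6) + (-1) = -7 and det A = (-6)·(-1) - 3·(-2) = 6 - (-6) = 12.
So p(s) = det(sI - A) = s^2 + 7s + 12.
Factor s^2 + 7s + 12: two numbers with sum -7 and product 12 are -3 and -4, so s^2 + 7s + 12 = (s + 3)(s + 4).
Hence p(s) = (s + 3) (s + 4), with roots -4, -3.
All eigenvalues have negative real part, so the system is asymptotically stable.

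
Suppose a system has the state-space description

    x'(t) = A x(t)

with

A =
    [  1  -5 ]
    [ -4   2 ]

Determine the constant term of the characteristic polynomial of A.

-18

For a 2×2 matrix, det(sI - A) = s^2 - (tr A)s + det A.
tr A = 3, det A = -18.
So p(s) = s^2 - 3s - 18.
The constant term is -18.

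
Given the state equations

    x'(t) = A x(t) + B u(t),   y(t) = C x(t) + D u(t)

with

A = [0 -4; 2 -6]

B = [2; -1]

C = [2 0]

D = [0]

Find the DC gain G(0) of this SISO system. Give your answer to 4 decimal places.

4.0000

G(0) = C(-A)^{-1}B + D = -C A^{-1} B + D.
det A = 8, so A^{-1} = (1/8)·adj(A) = [[-3/4, 1/2], [-1/4, 0]]
A^{-1} B = [-2, -1/2]^T
C A^{-1} B = -4
G(0) = D - C A^{-1} B = 0 - (-4) = 4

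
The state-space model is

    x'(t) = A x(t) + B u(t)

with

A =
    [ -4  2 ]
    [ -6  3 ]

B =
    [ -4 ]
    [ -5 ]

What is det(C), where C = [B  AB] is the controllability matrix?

-6

AB = [[6], [9]]
Controllability matrix C = [B  AB] = [[-4, 6], [-5, 9]]
det(C) = (-4)·9 - 6·(-5) = -36 - (-30) = -6
Since det(C) ≠ 0, rank(C) = 2 and the system is completely controllable.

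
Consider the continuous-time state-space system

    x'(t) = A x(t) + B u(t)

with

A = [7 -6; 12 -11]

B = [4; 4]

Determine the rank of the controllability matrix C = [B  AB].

AB = [[4], [4]]
Controllability matrix C = [B  AB] = [[4, 4], [4, 4]]
Every column of C is a scalar multiple of column 1 = [4, 4] (multipliers 1, 1), so the columns span a one-dimensional space.
C ≠ 0, hence rank(C) = 1.
rank(C) = 1 < n = 2, so the pair (A, B) is not completely controllable.

1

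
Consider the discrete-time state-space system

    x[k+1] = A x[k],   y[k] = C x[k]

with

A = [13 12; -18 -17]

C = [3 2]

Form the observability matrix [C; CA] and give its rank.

CA = [[3, 2]]
Observability matrix O = [C; CA] = [[3, 2], [3, 2]]
Every row of O is a scalar multiple of row 1 = [3, 2] (multipliers 1, 1), so the rows span a one-dimensional space.
O ≠ 0, hence rank(O) = 1.
rank(O) = 1 < n = 2, so the pair (A, C) is not completely observable.

1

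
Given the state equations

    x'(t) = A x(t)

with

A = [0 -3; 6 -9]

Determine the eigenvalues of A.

-6, -3

det(sI - A) = s^2 - (tr A)s + det A, with tr A = 0 + (-9) = -9 and det A = 0·(-9) - (-3)·6 = 0 - (-18) = 18.
So p(s) = det(sI - A) = s^2 + 9s + 18.
Factor s^2 + 9s + 18: two numbers with sum -9 and product 18 are -3 and -6, so s^2 + 9s + 18 = (s + 3)(s + 6).
Hence p(s) = (s + 3) (s + 6), with roots -6, -3.
All eigenvalues have negative real part, so the system is asymptotically stable.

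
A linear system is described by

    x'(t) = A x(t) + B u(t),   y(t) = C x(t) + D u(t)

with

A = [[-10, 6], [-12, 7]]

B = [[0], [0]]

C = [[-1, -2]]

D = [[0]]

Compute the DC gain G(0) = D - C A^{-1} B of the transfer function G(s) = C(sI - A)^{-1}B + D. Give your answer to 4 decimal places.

0.0000

G(0) = C(-A)^{-1}B + D = -C A^{-1} B + D.
det A = 2, so A^{-1} = (1/2)·adj(A) = [[7/2, -3], [6, -5]]
A^{-1} B = [0, 0]^T
C A^{-1} B = 0
G(0) = D - C A^{-1} B = 0 - (0) = 0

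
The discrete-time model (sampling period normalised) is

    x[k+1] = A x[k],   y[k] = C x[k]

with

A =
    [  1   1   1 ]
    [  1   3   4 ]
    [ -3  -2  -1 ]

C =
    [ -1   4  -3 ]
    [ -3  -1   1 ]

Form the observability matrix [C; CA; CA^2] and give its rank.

CA = [[12, 17, 18], [-7, -8, -8]]
CA^2 = [[-25, 27, 62], [9, -15, -31]]
Observability matrix O = [C; CA; CA^2] = [[-1, 4, -3], [-3, -1, 1], [12, 17, 18], [-7, -8, -8], [-25, 27, 62], [9, -15, -31]]
Take the 3×3 submatrix of O formed by rows 1, 2, 3: [[-1, 4, -3], [-3, -1, 1], [12, 17, 18]]. Its determinant is (-1)·((-1)·18 - 1·17) - 4·((-3)·18 - 1·12) + (-3)·((-3)·17 - (-1)·12) = (-1)·(-35) - 4·(-66) + (-3)·(-39) = 416 ≠ 0.
So rank(O) ≥ 3; since O has 3 columns, rank(O) = 3.
rank(O) = 3 = n, so the pair (A, C) is completely observable.

3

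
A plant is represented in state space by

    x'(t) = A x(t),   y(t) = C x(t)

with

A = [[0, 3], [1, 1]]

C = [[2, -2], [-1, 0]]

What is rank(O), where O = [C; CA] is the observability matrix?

CA = [[-2, 4], [0, -3]]
Observability matrix O = [C; CA] = [[2, -2], [-1, 0], [-2, 4], [0, -3]]
Take the 2×2 submatrix of O formed by rows 1, 2: [[2, -2], [-1, 0]]. Its determinant is 2·0 - (-2)·(-1) = 0 - 2 = -2 ≠ 0.
So rank(O) ≥ 2; since O has 2 columns, rank(O) = 2.
rank(O) = 2 = n, so the pair (A, C) is completely observable.

2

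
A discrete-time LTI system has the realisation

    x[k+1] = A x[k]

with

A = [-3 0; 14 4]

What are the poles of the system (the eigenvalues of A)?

det(zI - A) = z^2 - (tr A)z + det A, with tr A = (-3) + 4 = 1 and det A = (-3)·4 - 0·14 = -12 - 0 = -12.
So p(z) = det(zI - A) = z^2 - z - 12.
Factor z^2 - z - 12: two numbers with sum 1 and product -12 are 4 and -3, so z^2 - z - 12 = (z - 4)(z + 3).
Hence p(z) = (z - 4) (z + 3), with roots -3, 4.

-3, 4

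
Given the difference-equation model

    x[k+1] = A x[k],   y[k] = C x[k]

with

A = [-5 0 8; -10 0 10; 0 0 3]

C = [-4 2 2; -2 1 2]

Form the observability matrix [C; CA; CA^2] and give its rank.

2

CA = [[0, 0, -6], [0, 0, 0]]
CA^2 = [[0, 0, -18], [0, 0, 0]]
Observability matrix O = [C; CA; CA^2] = [[-4, 2, 2], [-2, 1, 2], [0, 0, -6], [0, 0, 0], [0, 0, -18], [0, 0, 0]]
The columns c1, c2, c3 of O are linearly dependent: c1 + 2·c2 = 0 (check each entry), so rank(O) ≤ 2.
The 2×2 minor from rows 1, 2, columns 1, 3 is (-4)·2 - 2·(-2) = -8 - (-4) = -4 ≠ 0, so rank(O) = 2.
rank(O) = 2 < n = 3, so the pair (A, C) is not completely observable.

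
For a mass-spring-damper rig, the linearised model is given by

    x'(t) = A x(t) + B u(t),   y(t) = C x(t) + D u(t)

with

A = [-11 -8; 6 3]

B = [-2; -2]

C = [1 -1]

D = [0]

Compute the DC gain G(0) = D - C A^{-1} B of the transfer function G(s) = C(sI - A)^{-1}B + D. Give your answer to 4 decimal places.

3.7333

G(0) = C(-A)^{-1}B + D = -C A^{-1} B + D.
det A = 15, so A^{-1} = (1/15)·adj(A) = [[1/5, 8/15], [-2/5, -11/15]]
A^{-1} B = [-22/15, 34/15]^T
C A^{-1} B = -56/15
G(0) = D - C A^{-1} B = 0 - (-56/15) = 56/15 ≈ 3.7333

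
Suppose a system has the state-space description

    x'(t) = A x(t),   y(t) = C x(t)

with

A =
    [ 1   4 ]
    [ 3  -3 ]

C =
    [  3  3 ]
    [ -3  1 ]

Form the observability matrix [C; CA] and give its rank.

CA = [[12, 3], [0, -15]]
Observability matrix O = [C; CA] = [[3, 3], [-3, 1], [12, 3], [0, -15]]
Take the 2×2 submatrix of O formed by rows 1, 2: [[3, 3], [-3, 1]]. Its determinant is 3·1 - 3·(-3) = 3 - (-9) = 12 ≠ 0.
So rank(O) ≥ 2; since O has 2 columns, rank(O) = 2.
rank(O) = 2 = n, so the pair (A, C) is completely observable.

2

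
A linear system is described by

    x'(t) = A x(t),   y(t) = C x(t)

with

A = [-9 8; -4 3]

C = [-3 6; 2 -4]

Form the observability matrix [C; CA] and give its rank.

CA = [[3, -6], [-2, 4]]
Observability matrix O = [C; CA] = [[-3, 6], [2, -4], [3, -6], [-2, 4]]
Every row of O is a scalar multiple of row 1 = [-3, 6] (multipliers 1, -2/3, -1, 2/3), so the rows span a one-dimensional space.
O ≠ 0, hence rank(O) = 1.
rank(O) = 1 < n = 2, so the pair (A, C) is not completely observable.

1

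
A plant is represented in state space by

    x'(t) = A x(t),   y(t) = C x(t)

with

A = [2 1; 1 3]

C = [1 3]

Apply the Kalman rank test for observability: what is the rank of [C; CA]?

CA = [[5, 10]]
Observability matrix O = [C; CA] = [[1, 3], [5, 10]]
det(O) = 1·10 - 3·5 = 10 - 15 = -5 ≠ 0, so rank(O) = 2.
rank(O) = 2 = n, so the pair (A, C) is completely observable.

2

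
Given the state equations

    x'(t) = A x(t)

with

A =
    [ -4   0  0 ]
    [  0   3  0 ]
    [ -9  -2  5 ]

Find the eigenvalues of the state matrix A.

det(sI - A) = s^3 - (tr A)s^2 + (M11 + M22 + M33)s - det A, where Mii is the 2×2 principal minor of A obtained by deleting row i and column i.
tr A = (-4) + 3 + 5 = 4; M11 = 3·5 - 0·(-2) = 15 - 0 = 15; M22 = (-4)·5 - 0·(-9) = -20 - 0 = -20; M33 = (-4)·3 - 0·0 = -12 - 0 = -12; sum of minors = -17.
det A = (-4)·(3·5 - 0·(-2)) - 0·(0·5 - 0·(-9)) + 0·(0·(-2) - 3·(-9)) = (-4)·15 - 0·0 + 0·27 = -60.
So p(s) = det(sI - A) = s^3 - 4s^2 - 17s + 60.
Rational-root test: any integer root divides 60. Testing small divisors, s = 3 works: p(3) = 27 + (-36) + (-51) + 60 = 0, so (s - 3) is a factor.
Dividing, p(s) = (s - 3)(s^2 - s - 20).
Factor s^2 - s - 20: two numbers with sum 1 and product -20 are 5 and -4, so s^2 - s - 20 = (s - 5)(s + 4).
Hence p(s) = (s - 5) (s - 3) (s + 4), with roots -4, 3, 5.
At least one eigenvalue has non-negative real part, so the system is not asymptotically stable.

-4, 3, 5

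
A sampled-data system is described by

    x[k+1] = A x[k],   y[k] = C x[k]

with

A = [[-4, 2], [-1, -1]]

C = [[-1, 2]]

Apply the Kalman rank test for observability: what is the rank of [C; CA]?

CA = [[2, -4]]
Observability matrix O = [C; CA] = [[-1, 2], [2, -4]]
Every row of O is a scalar multiple of row 1 = [-1, 2] (multipliers 1, -2), so the rows span a one-dimensional space.
O ≠ 0, hence rank(O) = 1.
rank(O) = 1 < n = 2, so the pair (A, C) is not completely observable.

1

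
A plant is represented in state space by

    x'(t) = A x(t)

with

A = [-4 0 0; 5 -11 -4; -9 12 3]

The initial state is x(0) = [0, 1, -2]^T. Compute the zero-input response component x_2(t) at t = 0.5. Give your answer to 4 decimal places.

0.2231

det(sI - A) = s^3 - (tr A)s^2 + (M11 + M22 + M33)s - det A, where Mii is the 2×2 principal minor of A obtained by deleting row i and column i.
tr A = (-4) + (-11) + 3 = -12; M11 = (-11)·3 - (-4)·12 = -33 - (-48) = 15; M22 = (-4)·3 - 0·(-9) = -12 - 0 = -12; M33 = (-4)·(-11) - 0·5 = 44 - 0 = 44; sum of minors = 47.
det A = (-4)·((-11)·3 - (-4)·12) - 0·(5·3 - (-4)·(-9)) + 0·(5·12 - (-11)·(-9)) = (-4)·15 - 0·(-21) + 0·(-39) = -60.
So p(s) = det(sI - A) = s^3 + 12s^2 + 47s + 60.
Rational-root test: any integer root divides 60. Testing small divisors, s = -3 works: p(-3) = -27 + 108 + (-141) + 60 = 0, so (s + 3) is a factor.
Dividing, p(s) = (s + 3)(s^2 + 9s + 20).
Factor s^2 + 9s + 20: two numbers with sum -9 and product 20 are -4 and -5, so s^2 + 9s + 20 = (s + 4)(s + 5).
Hence p(s) = (s + 3) (s + 4) (s + 5), with roots -5, -4, -3.
The eigenvalues -5, -4, -3 are distinct and real, so A is diagonalisable and x(t) = e^{At} x(0) = V diag(e^{λ_i t}) V^{-1} x(0), where the columns of V are the eigenvectors.
λ = -5: A - (-5)I = [[1, 0, 0], [5, -6, -4], [-9, 12, 8]]. v must be orthogonal to every row; (row 1) × (row 2) = [0, 4, -6], so take v_1 = [0, 2, -3]^T.
λ = -4: A - (-4)I = [[0, 0, 0], [5, -7, -4], [-9, 12, 7]]. v must be orthogonal to every row; (row 2) × (row 3) = [-1, 1, -3], so take v_2 = [1, -1, 3]^T.
λ = -3: A - (-3)I = [[-1, 0, 0], [5, -8, -4], [-9, 12, 6]]. v must be orthogonal to every row; (row 1) × (row 2) = [0, -4, 8], so take v_3 = [0, -1, 2]^T.
V = [v_1 v_2 v_3] = [[0, 1, 0], [2, -1, -1], [-3, 3, 2]] has det V = -1, so V^{-1} = adj(V)/det V = [[-1, 2, 1], [1, 0, 0], [-3, 3, 2]].
Modal coordinates z(0) = V^{-1} x(0): (-1)·0 + 2·1 + 1·(-2) = 0; 1·0 + 0·1 + 0·(-2) = 0; (-3)·0 + 3·1 + 2·(-2) = -1; so z(0) = [0, 0, -1]^T.
x_2(t) = Σ_i (v_i)_2 · z_i(0) · e^{λ_i t} (row 2 of V times the modal terms).
x_2(0.5) = 2·0·e^{-5·0.5} + (-1)·0·e^{-4·0.5} + (-1)·(-1)·e^{-3·0.5} = 0·0.082085 + 0·0.135335 + 1·0.223130 = 0.2231.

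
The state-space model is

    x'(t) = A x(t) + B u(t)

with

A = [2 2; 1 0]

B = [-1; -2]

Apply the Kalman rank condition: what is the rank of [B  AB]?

2

AB = [[-6], [-1]]
Controllability matrix C = [B  AB] = [[-1, -6], [-2, -1]]
det(C) = (-1)·(-1) - (-6)·(-2) = 1 - 12 = -11 ≠ 0, so rank(C) = 2.
rank(C) = 2 = n, so the pair (A, B) is completely controllable.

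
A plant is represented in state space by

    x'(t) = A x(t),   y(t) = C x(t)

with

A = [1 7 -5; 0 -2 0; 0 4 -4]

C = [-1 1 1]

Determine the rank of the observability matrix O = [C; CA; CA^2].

2

CA = [[-1, -5, 1]]
CA^2 = [[-1, 7, 1]]
Observability matrix O = [C; CA; CA^2] = [[-1, 1, 1], [-1, -5, 1], [-1, 7, 1]]
The columns c1, c2, c3 of O are linearly dependent: c1 + c3 = 0 (check each entry), so rank(O) ≤ 2.
The 2×2 minor from rows 1, 2, columns 1, 2 is (-1)·(-5) - 1·(-1) = 5 - (-1) = 6 ≠ 0, so rank(O) = 2.
rank(O) = 2 < n = 3, so the pair (A, C) is not completely observable.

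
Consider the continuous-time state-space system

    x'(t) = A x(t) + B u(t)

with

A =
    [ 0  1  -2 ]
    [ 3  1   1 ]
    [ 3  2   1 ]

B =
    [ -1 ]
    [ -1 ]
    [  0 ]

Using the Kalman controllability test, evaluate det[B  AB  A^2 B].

AB = [[-1], [-4], [-5]]
A^2B = [[6], [-12], [-16]]
Controllability matrix C = [B  AB  A^2B] = [[-1, -1, 6], [-1, -4, -12], [0, -5, -16]]
Expanding along the first row, det(C) = (-1)·((-4)·(-16) - (-12)·(-5)) - (-1)·((-1)·(-16) - (-12)·0) + 6·((-1)·(-5) - (-4)·0) = (-1)·4 - (-1)·16 + 6·5 = 42
Since det(C) ≠ 0, rank(C) = 3 and the system is completely controllable.

42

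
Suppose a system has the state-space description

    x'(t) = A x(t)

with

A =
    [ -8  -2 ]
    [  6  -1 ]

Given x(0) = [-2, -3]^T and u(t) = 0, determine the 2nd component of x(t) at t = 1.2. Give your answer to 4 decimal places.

det(sI - A) = s^2 - (tr A)s + det A, with tr A = (-8) + (-1) = -9 and det A = (-8)·(-1) - (-2)·6 = 8 - (-12) = 20.
So p(s) = det(sI - A) = s^2 + 9s + 20.
Factor s^2 + 9s + 20: two numbers with sum -9 and product 20 are -4 and -5, so s^2 + 9s + 20 = (s + 4)(s + 5).
Hence p(s) = (s + 4) (s + 5), with roots -5, -4.
The eigenvalues -5, -4 are distinct and real, so A is diagonalisable and x(t) = e^{At} x(0) = V diag(e^{λ_i t}) V^{-1} x(0), where the columns of V are the eigenvectors.
λ = -5: A - (-5)I = [[-3, -2], [6, 4]]. Row 1 gives (-3)·v1 + (-2)·v2 = 0, so take v_1 = [-2, 3]^T.
λ = -4: A - (-4)I = [[-4, -2], [6, 3]]. Row 1 gives (-4)·v1 + (-2)·v2 = 0, so take v_2 = [1, -2]^T.
V = [v_1 v_2] = [[-2, 1], [3, -2]] has det V = 1, so V^{-1} = adj(V)/det V = [[-2, -1], [-3, -2]].
Modal coordinates z(0) = V^{-1} x(0): (-2)·(-2) + (-1)·(-3) = 7; (-3)·(-2) + (-2)·(-3) = 12; so z(0) = [7, 12]^T.
x_2(t) = Σ_i (v_i)_2 · z_i(0) · e^{λ_i t} (row 2 of V times the modal terms).
x_2(1.2) = 3·7·e^{-5·1.2} + (-2)·12·e^{-4·1.2} = 21·0.002479 + (-24)·0.008230 = -0.1455.

-0.1455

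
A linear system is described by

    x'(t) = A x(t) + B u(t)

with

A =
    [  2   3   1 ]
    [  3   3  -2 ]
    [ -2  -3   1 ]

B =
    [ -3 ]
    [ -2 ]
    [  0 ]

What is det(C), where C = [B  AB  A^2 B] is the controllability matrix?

-711

AB = [[-12], [-15], [12]]
A^2B = [[-57], [-105], [81]]
Controllability matrix C = [B  AB  A^2B] = [[-3, -12, -57], [-2, -15, -105], [0, 12, 81]]
Expanding along the first row, det(C) = (-3)·((-15)·81 - (-105)·12) - (-12)·((-2)·81 - (-105)·0) + (-57)·((-2)·12 - (-15)·0) = (-3)·45 - (-12)·(-162) + (-57)·(-24) = -711
Since det(C) ≠ 0, rank(C) = 3 and the system is completely controllable.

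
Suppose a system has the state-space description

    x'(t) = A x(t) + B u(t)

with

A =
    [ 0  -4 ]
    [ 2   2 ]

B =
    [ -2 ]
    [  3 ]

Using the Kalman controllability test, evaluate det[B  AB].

AB = [[-12], [2]]
Controllability matrix C = [B  AB] = [[-2, -12], [3, 2]]
det(C) = (-2)·2 - (-12)·3 = -4 - (-36) = 32
Since det(C) ≠ 0, rank(C) = 2 and the system is completely controllable.

32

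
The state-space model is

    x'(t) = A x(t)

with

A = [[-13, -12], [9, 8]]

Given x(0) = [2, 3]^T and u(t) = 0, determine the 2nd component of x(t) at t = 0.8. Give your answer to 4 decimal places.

7.4765

det(sI - A) = s^2 - (tr A)s + det A, with tr A = (-13) + 8 = -5 and det A = (-13)·8 - (-12)·9 = -104 - (-108) = 4.
So p(s) = det(sI - A) = s^2 + 5s + 4.
Factor s^2 + 5s + 4: two numbers with sum -5 and product 4 are -1 and -4, so s^2 + 5s + 4 = (s + 1)(s + 4).
Hence p(s) = (s + 1) (s + 4), with roots -4, -1.
The eigenvalues -4, -1 are distinct and real, so A is diagonalisable and x(t) = e^{At} x(0) = V diag(e^{λ_i t}) V^{-1} x(0), where the columns of V are the eigenvectors.
λ = -4: A - (-4)I = [[-9, -12], [9, 12]]. Row 1 gives (-9)·v1 + (-12)·v2 = 0, so take v_1 = [-4, 3]^T.
λ = -1: A - (-1)I = [[-12, -12], [9, 9]]. Row 1 gives (-12)·v1 + (-12)·v2 = 0, so take v_2 = [1, -1]^T.
V = [v_1 v_2] = [[-4, 1], [3, -1]] has det V = 1, so V^{-1} = adj(V)/det V = [[-1, -1], [-3, -4]].
Modal coordinates z(0) = V^{-1} x(0): (-1)·2 + (-1)·3 = -5; (-3)·2 + (-4)·3 = -18; so z(0) = [-5, -18]^T.
x_2(t) = Σ_i (v_i)_2 · z_i(0) · e^{λ_i t} (row 2 of V times the modal terms).
x_2(0.8) = 3·(-5)·e^{-4·0.8} + (-1)·(-18)·e^{-1·0.8} = (-15)·0.040762 + 18·0.449329 = 7.4765.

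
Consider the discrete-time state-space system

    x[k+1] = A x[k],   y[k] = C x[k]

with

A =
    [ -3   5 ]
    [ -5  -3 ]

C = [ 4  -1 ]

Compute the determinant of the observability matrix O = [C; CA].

CA = [[-7, 23]]
Observability matrix O = [C; CA] = [[4, -1], [-7, 23]]
det(O) = 4·23 - (-1)·(-7) = 92 - 7 = 85
Since det(O) ≠ 0, rank(O) = 2 and the system is completely observable.

85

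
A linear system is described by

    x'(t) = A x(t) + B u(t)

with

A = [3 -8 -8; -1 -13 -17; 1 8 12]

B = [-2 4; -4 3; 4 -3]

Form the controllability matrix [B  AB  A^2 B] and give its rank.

2

AB = [[-6, 12], [-14, 8], [14, -8]]
A^2B = [[-18, 36], [-50, 20], [50, -20]]
Controllability matrix C = [B  AB  A^2B] = [[-2, 4, -6, 12, -18, 36], [-4, 3, -14, 8, -50, 20], [4, -3, 14, -8, 50, -20]]
The rows r1, r2, r3 of C are linearly dependent: r2 + r3 = 0 (check each entry), so rank(C) ≤ 2.
The 2×2 minor from rows 1, 2, columns 1, 2 is (-2)·3 - 4·(-4) = -6 - (-16) = 10 ≠ 0, so rank(C) = 2.
rank(C) = 2 < n = 3, so the pair (A, B) is not completely controllable.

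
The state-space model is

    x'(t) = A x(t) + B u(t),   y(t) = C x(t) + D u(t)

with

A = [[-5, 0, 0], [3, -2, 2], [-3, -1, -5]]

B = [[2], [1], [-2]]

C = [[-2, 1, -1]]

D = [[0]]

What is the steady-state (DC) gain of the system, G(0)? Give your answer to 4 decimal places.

G(0) = C(-A)^{-1}B + D = -C A^{-1} B + D.
det A = -60, so A^{-1} = (1/-60)·adj(A) = [[-1/5, 0, 0], [-3/20, -5/12, -1/6], [3/20, 1/12, -1/6]]
A^{-1} B = [-2/5, -23/60, 43/60]^T
C A^{-1} B = -3/10
G(0) = D - C A^{-1} B = 0 - (-3/10) = 3/10 ≈ 0.3000

0.3000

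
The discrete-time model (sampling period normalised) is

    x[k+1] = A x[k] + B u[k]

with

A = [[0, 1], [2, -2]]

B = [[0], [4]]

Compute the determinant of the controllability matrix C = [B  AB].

-16

AB = [[4], [-8]]
Controllability matrix C = [B  AB] = [[0, 4], [4, -8]]
det(C) = 0·(-8) - 4·4 = 0 - 16 = -16
Since det(C) ≠ 0, rank(C) = 2 and the system is completely controllable.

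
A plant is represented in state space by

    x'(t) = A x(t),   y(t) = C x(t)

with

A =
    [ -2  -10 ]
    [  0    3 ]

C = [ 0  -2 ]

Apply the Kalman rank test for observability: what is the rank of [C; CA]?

1

CA = [[0, -6]]
Observability matrix O = [C; CA] = [[0, -2], [0, -6]]
Every row of O is a scalar multiple of row 1 = [0, -2] (multipliers 1, 3), so the rows span a one-dimensional space.
O ≠ 0, hence rank(O) = 1.
rank(O) = 1 < n = 2, so the pair (A, C) is not completely observable.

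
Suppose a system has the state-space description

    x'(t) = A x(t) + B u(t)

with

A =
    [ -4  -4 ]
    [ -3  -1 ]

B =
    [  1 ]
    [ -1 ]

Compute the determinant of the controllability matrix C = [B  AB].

-2

AB = [[0], [-2]]
Controllability matrix C = [B  AB] = [[1, 0], [-1, -2]]
det(C) = 1·(-2) - 0·(-1) = -2 - 0 = -2
Since det(C) ≠ 0, rank(C) = 2 and the system is completely controllable.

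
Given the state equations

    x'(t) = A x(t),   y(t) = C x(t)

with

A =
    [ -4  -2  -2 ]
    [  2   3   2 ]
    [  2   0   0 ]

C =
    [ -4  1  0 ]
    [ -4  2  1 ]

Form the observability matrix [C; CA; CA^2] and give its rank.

CA = [[18, 11, 10], [22, 14, 12]]
CA^2 = [[-30, -3, -14], [-36, -2, -16]]
Observability matrix O = [C; CA; CA^2] = [[-4, 1, 0], [-4, 2, 1], [18, 11, 10], [22, 14, 12], [-30, -3, -14], [-36, -2, -16]]
Take the 3×3 submatrix of O formed by rows 1, 2, 3: [[-4, 1, 0], [-4, 2, 1], [18, 11, 10]]. Its determinant is (-4)·(2·10 - 1·11) - 1·((-4)·10 - 1·18) + 0·((-4)·11 - 2·18) = (-4)·9 - 1·(-58) + 0·(-80) = 22 ≠ 0.
So rank(O) ≥ 3; since O has 3 columns, rank(O) = 3.
rank(O) = 3 = n, so the pair (A, C) is completely observable.

3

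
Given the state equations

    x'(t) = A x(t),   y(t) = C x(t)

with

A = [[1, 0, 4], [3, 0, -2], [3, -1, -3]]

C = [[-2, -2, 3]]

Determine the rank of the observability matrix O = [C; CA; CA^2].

CA = [[1, -3, -13]]
CA^2 = [[-47, 13, 49]]
Observability matrix O = [C; CA; CA^2] = [[-2, -2, 3], [1, -3, -13], [-47, 13, 49]]
det(O) = (-2)·((-3)·49 - (-13)·13) - (-2)·(1·49 - (-13)·(-47)) + 3·(1·13 - (-3)·(-47)) = (-2)·22 - (-2)·(-562) + 3·(-128) = -1552 ≠ 0, so rank(O) = 3.
rank(O) = 3 = n, so the pair (A, C) is completely observable.

3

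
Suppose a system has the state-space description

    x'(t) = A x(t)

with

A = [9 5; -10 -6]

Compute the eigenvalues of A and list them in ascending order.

-1, 4

det(sI - A) = s^2 - (tr A)s + det A, with tr A = 9 + (-6) = 3 and det A = 9·(-6) - 5·(-10) = -54 - (-50) = -4.
So p(s) = det(sI - A) = s^2 - 3s - 4.
Factor s^2 - 3s - 4: two numbers with sum 3 and product -4 are 4 and -1, so s^2 - 3s - 4 = (s - 4)(s + 1).
Hence p(s) = (s - 4) (s + 1), with roots -1, 4.
At least one eigenvalue has non-negative real part, so the system is not asymptotically stable.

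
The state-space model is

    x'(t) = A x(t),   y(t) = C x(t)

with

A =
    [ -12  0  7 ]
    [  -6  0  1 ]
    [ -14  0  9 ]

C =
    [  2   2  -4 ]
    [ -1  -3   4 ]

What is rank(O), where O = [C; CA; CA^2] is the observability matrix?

2

CA = [[20, 0, -20], [-26, 0, 26]]
CA^2 = [[40, 0, -40], [-52, 0, 52]]
Observability matrix O = [C; CA; CA^2] = [[2, 2, -4], [-1, -3, 4], [20, 0, -20], [-26, 0, 26], [40, 0, -40], [-52, 0, 52]]
The columns c1, c2, c3 of O are linearly dependent: c1 + c2 + c3 = 0 (check each entry), so rank(O) ≤ 2.
The 2×2 minor from rows 1, 2, columns 1, 2 is 2·(-3) - 2·(-1) = -6 - (-2) = -4 ≠ 0, so rank(O) = 2.
rank(O) = 2 < n = 3, so the pair (A, C) is not completely observable.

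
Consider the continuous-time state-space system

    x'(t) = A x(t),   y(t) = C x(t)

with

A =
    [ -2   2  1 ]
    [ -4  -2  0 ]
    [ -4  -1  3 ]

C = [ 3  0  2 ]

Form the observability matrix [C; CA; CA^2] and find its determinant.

2823

CA = [[-14, 4, 9]]
CA^2 = [[-24, -45, 13]]
Observability matrix O = [C; CA; CA^2] = [[3, 0, 2], [-14, 4, 9], [-24, -45, 13]]
Expanding along the first row, det(O) = 3·(4·13 - 9·(-45)) - 0·((-14)·13 - 9·(-24)) + 2·((-14)·(-45) - 4·(-24)) = 3·457 - 0·34 + 2·726 = 2823
Since det(O) ≠ 0, rank(O) = 3 and the system is completely observable.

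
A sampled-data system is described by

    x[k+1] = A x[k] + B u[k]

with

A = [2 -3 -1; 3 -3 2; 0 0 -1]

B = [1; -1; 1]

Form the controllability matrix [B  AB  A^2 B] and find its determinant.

47

AB = [[4], [8], [-1]]
A^2B = [[-15], [-14], [1]]
Controllability matrix C = [B  AB  A^2B] = [[1, 4, -15], [-1, 8, -14], [1, -1, 1]]
Expanding along the first row, det(C) = 1·(8·1 - (-14)·(-1)) - 4·((-1)·1 - (-14)·1) + (-15)·((-1)·(-1) - 8·1) = 1·(-6) - 4·13 + (-15)·(-7) = 47
Since det(C) ≠ 0, rank(C) = 3 and the system is completely controllable.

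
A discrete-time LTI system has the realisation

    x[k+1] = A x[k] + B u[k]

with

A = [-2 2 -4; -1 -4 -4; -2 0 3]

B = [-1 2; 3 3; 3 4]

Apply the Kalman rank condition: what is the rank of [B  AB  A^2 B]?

AB = [[-4, -14], [-23, -30], [11, 8]]
A^2B = [[-82, -64], [52, 102], [41, 52]]
Controllability matrix C = [B  AB  A^2B] = [[-1, 2, -4, -14, -82, -64], [3, 3, -23, -30, 52, 102], [3, 4, 11, 8, 41, 52]]
Take the 3×3 submatrix of C formed by columns 1, 2, 3: [[-1, 2, -4], [3, 3, -23], [3, 4, 11]]. Its determinant is (-1)·(3·11 - (-23)·4) - 2·(3·11 - (-23)·3) + (-4)·(3·4 - 3·3) = (-1)·125 - 2·102 + (-4)·3 = -341 ≠ 0.
So rank(C) ≥ 3; since C has 3 rows, rank(C) = 3.
rank(C) = 3 = n, so the pair (A, B) is completely controllable.

3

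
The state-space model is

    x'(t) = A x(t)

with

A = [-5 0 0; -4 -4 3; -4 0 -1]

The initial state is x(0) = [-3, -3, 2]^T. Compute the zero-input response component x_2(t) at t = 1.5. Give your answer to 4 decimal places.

1.1016

det(sI - A) = s^3 - (tr A)s^2 + (M11 + M22 + M33)s - det A, where Mii is the 2×2 principal minor of A obtained by deleting row i and column i.
tr A = (-5) + (-4) + (-1) = -10; M11 = (-4)·(-1) - 3·0 = 4 - 0 = 4; M22 = (-5)·(-1) - 0·(-4) = 5 - 0 = 5; M33 = (-5)·(-4) - 0·(-4) = 20 - 0 = 20; sum of minors = 29.
det A = (-5)·((-4)·(-1) - 3·0) - 0·((-4)·(-1) - 3·(-4)) + 0·((-4)·0 - (-4)·(-4)) = (-5)·4 - 0·16 + 0·(-16) = -20.
So p(s) = det(sI - A) = s^3 + 10s^2 + 29s + 20.
Rational-root test: any integer root divides 20. Testing small divisors, s = -1 works: p(-1) = -1 + 10 + (-29) + 20 = 0, so (s + 1) is a factor.
Dividing, p(s) = (s + 1)(s^2 + 9s + 20).
Factor s^2 + 9s + 20: two numbers with sum -9 and product 20 are -4 and -5, so s^2 + 9s + 20 = (s + 4)(s + 5).
Hence p(s) = (s + 1) (s + 4) (s + 5), with roots -5, -4, -1.
The eigenvalues -5, -4, -1 are distinct and real, so A is diagonalisable and x(t) = e^{At} x(0) = V diag(e^{λ_i t}) V^{-1} x(0), where the columns of V are the eigenvectors.
λ = -5: A - (-5)I = [[0, 0, 0], [-4, 1, 3], [-4, 0, 4]]. v must be orthogonal to every row; (row 2) × (row 3) = [4, 4, 4], so take v_1 = [1, 1, 1]^T.
λ = -4: A - (-4)I = [[-1, 0, 0], [-4, 0, 3], [-4, 0, 3]]. v must be orthogonal to every row; (row 1) × (row 2) = [0, 3, 0], so take v_2 = [0, 1, 0]^T.
λ = -1: A - (-1)I = [[-4, 0, 0], [-4, -3, 3], [-4, 0, 0]]. v must be orthogonal to every row; (row 1) × (row 2) = [0, 12, 12], so take v_3 = [0, 1, 1]^T.
V = [v_1 v_2 v_3] = [[1, 0, 0], [1, 1, 1], [1, 0, 1]] has det V = 1, so V^{-1} = adj(V)/det V = [[1, 0, 0], [0, 1, -1], [-1, 0, 1]].
Modal coordinates z(0) = V^{-1} x(0): 1·(-3) + 0·(-3) + 0·2 = -3; 0·(-3) + 1·(-3) + (-1)·2 = -5; (-1)·(-3) + 0·(-3) + 1·2 = 5; so z(0) = [-3, -5, 5]^T.
x_2(t) = Σ_i (v_i)_2 · z_i(0) · e^{λ_i t} (row 2 of V times the modal terms).
x_2(1.5) = 1·(-3)·e^{-5·1.5} + 1·(-5)·e^{-4·1.5} + 1·5·e^{-1·1.5} = (-3)·0.000553 + (-5)·0.002479 + 5·0.223130 = 1.1016.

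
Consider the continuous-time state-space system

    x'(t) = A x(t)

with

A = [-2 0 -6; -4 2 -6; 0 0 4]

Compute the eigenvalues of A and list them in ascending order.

-2, 2, 4

det(sI - A) = s^3 - (tr A)s^2 + (M11 + M22 + M33)s - det A, where Mii is the 2×2 principal minor of A obtained by deleting row i and column i.
tr A = (-2) + 2 + 4 = 4; M11 = 2·4 - (-6)·0 = 8 - 0 = 8; M22 = (-2)·4 - (-6)·0 = -8 - 0 = -8; M33 = (-2)·2 - 0·(-4) = -4 - 0 = -4; sum of minors = -4.
det A = (-2)·(2·4 - (-6)·0) - 0·((-4)·4 - (-6)·0) + (-6)·((-4)·0 - 2·0) = (-2)·8 - 0·(-16) + (-6)·0 = -16.
So p(s) = det(sI - A) = s^3 - 4s^2 - 4s + 16.
Rational-root test: any integer root divides 16. Testing small divisors, s = -2 works: p(-2) = -8 + (-16) + 8 + 16 = 0, so (s + 2) is a factor.
Dividing, p(s) = (s + 2)(s^2 - 6s + 8).
Factor s^2 - 6s + 8: two numbers with sum 6 and product 8 are 4 and 2, so s^2 - 6s + 8 = (s - 4)(s - 2).
Hence p(s) = (s - 4) (s - 2) (s + 2), with roots -2, 2, 4.
At least one eigenvalue has non-negative real part, so the system is not asymptotically stable.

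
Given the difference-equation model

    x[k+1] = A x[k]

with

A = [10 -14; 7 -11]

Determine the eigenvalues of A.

-4, 3

det(zI - A) = z^2 - (tr A)z + det A, with tr A = 10 + (-11) = -1 and det A = 10·(-11) - (-14)·7 = -110 - (-98) = -12.
So p(z) = det(zI - A) = z^2 + z - 12.
Factor z^2 + z - 12: two numbers with sum -1 and product -12 are 3 and -4, so z^2 + z - 12 = (z - 3)(z + 4).
Hence p(z) = (z - 3) (z + 4), with roots -4, 3.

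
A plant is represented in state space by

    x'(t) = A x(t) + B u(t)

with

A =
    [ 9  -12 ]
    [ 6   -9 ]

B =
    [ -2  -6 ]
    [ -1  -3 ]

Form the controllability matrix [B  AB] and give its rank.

AB = [[-6, -18], [-3, -9]]
Controllability matrix C = [B  AB] = [[-2, -6, -6, -18], [-1, -3, -3, -9]]
Every column of C is a scalar multiple of column 1 = [-2, -1] (multipliers 1, 3, 3, 9), so the columns span a one-dimensional space.
C ≠ 0, hence rank(C) = 1.
rank(C) = 1 < n = 2, so the pair (A, B) is not completely controllable.

1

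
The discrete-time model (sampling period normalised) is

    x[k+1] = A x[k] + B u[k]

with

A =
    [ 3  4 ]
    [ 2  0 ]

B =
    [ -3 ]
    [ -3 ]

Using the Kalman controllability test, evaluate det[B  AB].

-45

AB = [[-21], [-6]]
Controllability matrix C = [B  AB] = [[-3, -21], [-3, -6]]
det(C) = (-3)·(-6) - (-21)·(-3) = 18 - 63 = -45
Since det(C) ≠ 0, rank(C) = 2 and the system is completely controllable.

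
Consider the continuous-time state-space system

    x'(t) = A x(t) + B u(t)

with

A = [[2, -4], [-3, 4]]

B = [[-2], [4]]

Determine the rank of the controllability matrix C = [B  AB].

AB = [[-20], [22]]
Controllability matrix C = [B  AB] = [[-2, -20], [4, 22]]
det(C) = (-2)·22 - (-20)·4 = -44 - (-80) = 36 ≠ 0, so rank(C) = 2.
rank(C) = 2 = n, so the pair (A, B) is completely controllable.

2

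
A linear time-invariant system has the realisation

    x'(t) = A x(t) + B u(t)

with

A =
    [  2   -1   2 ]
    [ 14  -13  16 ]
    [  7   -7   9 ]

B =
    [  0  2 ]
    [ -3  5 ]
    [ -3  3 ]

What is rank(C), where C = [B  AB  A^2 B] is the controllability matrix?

2

AB = [[-3, 5], [-9, 11], [-6, 6]]
A^2B = [[-9, 11], [-21, 23], [-12, 12]]
Controllability matrix C = [B  AB  A^2B] = [[0, 2, -3, 5, -9, 11], [-3, 5, -9, 11, -21, 23], [-3, 3, -6, 6, -12, 12]]
The rows r1, r2, r3 of C are linearly dependent: r1 - r2 + r3 = 0 (check each entry), so rank(C) ≤ 2.
The 2×2 minor from rows 1, 2, columns 1, 2 is 0·5 - 2·(-3) = 0 - (-6) = 6 ≠ 0, so rank(C) = 2.
rank(C) = 2 < n = 3, so the pair (A, B) is not completely controllable.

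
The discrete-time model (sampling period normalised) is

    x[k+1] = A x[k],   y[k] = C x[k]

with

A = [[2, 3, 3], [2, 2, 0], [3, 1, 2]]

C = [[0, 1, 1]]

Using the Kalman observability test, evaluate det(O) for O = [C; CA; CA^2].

-2

CA = [[5, 3, 2]]
CA^2 = [[22, 23, 19]]
Observability matrix O = [C; CA; CA^2] = [[0, 1, 1], [5, 3, 2], [22, 23, 19]]
Expanding along the first row, det(O) = 0·(3·19 - 2·23) - 1·(5·19 - 2·22) + 1·(5·23 - 3·22) = 0·11 - 1·51 + 1·49 = -2
Since det(O) ≠ 0, rank(O) = 3 and the system is completely observable.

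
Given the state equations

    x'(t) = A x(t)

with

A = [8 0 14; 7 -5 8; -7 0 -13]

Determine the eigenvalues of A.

-6, -5, 1

det(sI - A) = s^3 - (tr A)s^2 + (M11 + M22 + M33)s - det A, where Mii is the 2×2 principal minor of A obtained by deleting row i and column i.
tr A = 8 + (-5) + (-13) = -10; M11 = (-5)·(-13) - 8·0 = 65 - 0 = 65; M22 = 8·(-13) - 14·(-7) = -104 - (-98) = -6; M33 = 8·(-5) - 0·7 = -40 - 0 = -40; sum of minors = 19.
det A = 8·((-5)·(-13) - 8·0) - 0·(7·(-13) - 8·(-7)) + 14·(7·0 - (-5)·(-7)) = 8·65 - 0·(-35) + 14·(-35) = 30.
So p(s) = det(sI - A) = s^3 + 10s^2 + 19s - 30.
Rational-root test: any integer root divides -30. Testing small divisors, s = 1 works: p(1) = 1 + 10 + 19 + (-30) = 0, so (s - 1) is a factor.
Dividing, p(s) = (s - 1)(s^2 + 11s + 30).
Factor s^2 + 11s + 30: two numbers with sum -11 and product 30 are -5 and -6, so s^2 + 11s + 30 = (s + 5)(s + 6).
Hence p(s) = (s - 1) (s + 5) (s + 6), with roots -6, -5, 1.
At least one eigenvalue has non-negative real part, so the system is not asymptotically stable.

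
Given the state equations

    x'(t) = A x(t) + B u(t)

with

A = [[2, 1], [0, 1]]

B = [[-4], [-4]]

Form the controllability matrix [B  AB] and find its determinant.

AB = [[-12], [-4]]
Controllability matrix C = [B  AB] = [[-4, -12], [-4, -4]]
det(C) = (-4)·(-4) - (-12)·(-4) = 16 - 48 = -32
Since det(C) ≠ 0, rank(C) = 2 and the system is completely controllable.

-32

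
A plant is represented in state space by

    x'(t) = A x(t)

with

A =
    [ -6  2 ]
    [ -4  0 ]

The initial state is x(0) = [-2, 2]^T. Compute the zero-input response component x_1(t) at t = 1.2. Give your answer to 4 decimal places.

det(sI - A) = s^2 - (tr A)s + det A, with tr A = (-6) + 0 = -6 and det A = (-6)·0 - 2·(-4) = 0 - (-8) = 8.
So p(s) = det(sI - A) = s^2 + 6s + 8.
Factor s^2 + 6s + 8: two numbers with sum -6 and product 8 are -2 and -4, so s^2 + 6s + 8 = (s + 2)(s + 4).
Hence p(s) = (s + 2) (s + 4), with roots -4, -2.
The eigenvalues -4, -2 are distinct and real, so A is diagonalisable and x(t) = e^{At} x(0) = V diag(e^{λ_i t}) V^{-1} x(0), where the columns of V are the eigenvectors.
λ = -4: A - (-4)I = [[-2, 2], [-4, 4]]. Row 1 gives (-2)·v1 + 2·v2 = 0, so take v_1 = [1, 1]^T.
λ = -2: A - (-2)I = [[-4, 2], [-4, 2]]. Row 1 gives (-4)·v1 + 2·v2 = 0, so take v_2 = [-1, -2]^T.
V = [v_1 v_2] = [[1, -1], [1, -2]] has det V = -1, so V^{-1} = adj(V)/det V = [[2, -1], [1, -1]].
Modal coordinates z(0) = V^{-1} x(0): 2·(-2) + (-1)·2 = -6; 1·(-2) + (-1)·2 = -4; so z(0) = [-6, -4]^T.
x_1(t) = Σ_i (v_i)_1 · z_i(0) · e^{λ_i t} (row 1 of V times the modal terms).
x_1(1.2) = 1·(-6)·e^{-4·1.2} + (-1)·(-4)·e^{-2·1.2} = (-6)·0.008230 + 4·0.090718 = 0.3135.

0.3135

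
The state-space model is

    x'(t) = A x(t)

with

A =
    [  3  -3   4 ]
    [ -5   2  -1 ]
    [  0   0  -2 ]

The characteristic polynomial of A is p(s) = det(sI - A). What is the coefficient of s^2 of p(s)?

Expand det(sI - A) for the 3×3 matrix.
p(s) = s^3 - 3s^2 - 19s - 18.
(Check: constant term = det(-A) = (-1)^3 det A = -18; coefficient of s^2 = -tr A = -3.)
The coefficient of s^2 is -3.

-3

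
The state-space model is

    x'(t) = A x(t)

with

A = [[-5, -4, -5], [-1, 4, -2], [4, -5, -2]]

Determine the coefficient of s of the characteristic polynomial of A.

-12

Expand det(sI - A) for the 3×3 matrix.
p(s) = s^3 + 3s^2 - 12s - 185.
(Check: constant term = det(-A) = (-1)^3 det A = -185; coefficient of s^2 = -tr A = 3.)
The coefficient of s is -12.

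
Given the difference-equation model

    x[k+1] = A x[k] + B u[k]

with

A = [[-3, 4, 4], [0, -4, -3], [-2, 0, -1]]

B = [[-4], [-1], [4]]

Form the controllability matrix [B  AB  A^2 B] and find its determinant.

-3136

AB = [[24], [-8], [4]]
A^2B = [[-88], [20], [-52]]
Controllability matrix C = [B  AB  A^2B] = [[-4, 24, -88], [-1, -8, 20], [4, 4, -52]]
Expanding along the first row, det(C) = (-4)·((-8)·(-52) - 20·4) - 24·((-1)·(-52) - 20·4) + (-88)·((-1)·4 - (-8)·4) = (-4)·336 - 24·(-28) + (-88)·28 = -3136
Since det(C) ≠ 0, rank(C) = 3 and the system is completely controllable.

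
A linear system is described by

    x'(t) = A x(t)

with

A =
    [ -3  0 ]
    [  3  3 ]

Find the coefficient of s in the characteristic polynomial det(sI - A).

0

For a 2×2 matrix, det(sI - A) = s^2 - (tr A)s + det A.
tr A = 0, det A = -9.
So p(s) = s^2 - 9.
The coefficient of s is 0.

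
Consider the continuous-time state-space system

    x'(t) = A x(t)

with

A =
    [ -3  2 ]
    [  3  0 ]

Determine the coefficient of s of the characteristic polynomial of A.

3

For a 2×2 matrix, det(sI - A) = s^2 - (tr A)s + det A.
tr A = -3, det A = -6.
So p(s) = s^2 + 3s - 6.
The coefficient of s is 3.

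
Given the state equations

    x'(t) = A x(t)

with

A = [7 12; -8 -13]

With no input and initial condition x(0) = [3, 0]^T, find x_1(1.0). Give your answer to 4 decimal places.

det(sI - A) = s^2 - (tr A)s + det A, with tr A = 7 + (-13) = -6 and det A = 7·(-13) - 12·(-8) = -91 - (-96) = 5.
So p(s) = det(sI - A) = s^2 + 6s + 5.
Factor s^2 + 6s + 5: two numbers with sum -6 and product 5 are -1 and -5, so s^2 + 6s + 5 = (s + 1)(s + 5).
Hence p(s) = (s + 1) (s + 5), with roots -5, -1.
The eigenvalues -5, -1 are distinct and real, so A is diagonalisable and x(t) = e^{At} x(0) = V diag(e^{λ_i t}) V^{-1} x(0), where the columns of V are the eigenvectors.
λ = -5: A - (-5)I = [[12, 12], [-8, -8]]. Row 1 gives 12·v1 + 12·v2 = 0, so take v_1 = [-1, 1]^T.
λ = -1: A - (-1)I = [[8, 12], [-8, -12]]. Row 1 gives 8·v1 + 12·v2 = 0, so take v_2 = [3, -2]^T.
V = [v_1 v_2] = [[-1, 3], [1, -2]] has det V = -1, so V^{-1} = adj(V)/det V = [[2, 3], [1, 1]].
Modal coordinates z(0) = V^{-1} x(0): 2·3 + 3·0 = 6; 1·3 + 1·0 = 3; so z(0) = [6, 3]^T.
x_1(t) = Σ_i (v_i)_1 · z_i(0) · e^{λ_i t} (row 1 of V times the modal terms).
x_1(1.0) = (-1)·6·e^{-5·1.0} + 3·3·e^{-1·1.0} = (-6)·0.006738 + 9·0.367879 = 3.2705.

3.2705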